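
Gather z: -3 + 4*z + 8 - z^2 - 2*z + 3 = -z^2 + 2*z + 8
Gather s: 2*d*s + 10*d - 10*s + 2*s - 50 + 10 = 10*d + s*(2*d - 8) - 40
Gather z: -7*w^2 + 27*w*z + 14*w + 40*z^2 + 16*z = -7*w^2 + 14*w + 40*z^2 + z*(27*w + 16)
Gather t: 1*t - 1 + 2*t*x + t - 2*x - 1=t*(2*x + 2) - 2*x - 2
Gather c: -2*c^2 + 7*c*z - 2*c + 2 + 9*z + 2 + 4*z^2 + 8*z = -2*c^2 + c*(7*z - 2) + 4*z^2 + 17*z + 4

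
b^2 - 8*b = b*(b - 8)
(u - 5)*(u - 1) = u^2 - 6*u + 5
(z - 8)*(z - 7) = z^2 - 15*z + 56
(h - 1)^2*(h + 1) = h^3 - h^2 - h + 1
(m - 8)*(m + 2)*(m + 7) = m^3 + m^2 - 58*m - 112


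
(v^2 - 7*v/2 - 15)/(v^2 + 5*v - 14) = (v^2 - 7*v/2 - 15)/(v^2 + 5*v - 14)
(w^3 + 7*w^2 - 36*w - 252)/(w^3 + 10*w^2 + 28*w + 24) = (w^2 + w - 42)/(w^2 + 4*w + 4)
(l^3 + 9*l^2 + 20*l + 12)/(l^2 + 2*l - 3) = (l^3 + 9*l^2 + 20*l + 12)/(l^2 + 2*l - 3)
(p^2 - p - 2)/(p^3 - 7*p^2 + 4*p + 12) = 1/(p - 6)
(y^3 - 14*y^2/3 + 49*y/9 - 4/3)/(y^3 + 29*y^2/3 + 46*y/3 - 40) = (y^2 - 10*y/3 + 1)/(y^2 + 11*y + 30)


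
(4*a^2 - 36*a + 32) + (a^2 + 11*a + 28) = 5*a^2 - 25*a + 60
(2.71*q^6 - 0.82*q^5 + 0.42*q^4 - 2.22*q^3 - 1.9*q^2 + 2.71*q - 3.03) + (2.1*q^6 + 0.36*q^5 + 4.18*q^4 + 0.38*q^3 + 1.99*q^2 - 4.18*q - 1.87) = 4.81*q^6 - 0.46*q^5 + 4.6*q^4 - 1.84*q^3 + 0.0900000000000001*q^2 - 1.47*q - 4.9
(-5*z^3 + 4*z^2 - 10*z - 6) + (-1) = -5*z^3 + 4*z^2 - 10*z - 7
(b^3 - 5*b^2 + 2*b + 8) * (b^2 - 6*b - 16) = b^5 - 11*b^4 + 16*b^3 + 76*b^2 - 80*b - 128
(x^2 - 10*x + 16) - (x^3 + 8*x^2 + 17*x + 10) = -x^3 - 7*x^2 - 27*x + 6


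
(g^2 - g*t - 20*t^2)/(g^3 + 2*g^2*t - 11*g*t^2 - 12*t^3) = (-g + 5*t)/(-g^2 + 2*g*t + 3*t^2)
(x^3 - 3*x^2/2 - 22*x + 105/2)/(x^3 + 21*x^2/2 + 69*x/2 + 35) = (2*x^2 - 13*x + 21)/(2*x^2 + 11*x + 14)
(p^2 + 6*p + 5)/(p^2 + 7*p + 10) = (p + 1)/(p + 2)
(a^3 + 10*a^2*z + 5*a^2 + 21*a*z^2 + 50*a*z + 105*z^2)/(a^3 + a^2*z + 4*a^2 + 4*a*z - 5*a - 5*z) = (a^2 + 10*a*z + 21*z^2)/(a^2 + a*z - a - z)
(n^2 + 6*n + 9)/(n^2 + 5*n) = (n^2 + 6*n + 9)/(n*(n + 5))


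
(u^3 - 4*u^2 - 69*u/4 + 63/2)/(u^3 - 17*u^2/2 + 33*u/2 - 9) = (u + 7/2)/(u - 1)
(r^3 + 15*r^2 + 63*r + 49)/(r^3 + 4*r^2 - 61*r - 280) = (r^2 + 8*r + 7)/(r^2 - 3*r - 40)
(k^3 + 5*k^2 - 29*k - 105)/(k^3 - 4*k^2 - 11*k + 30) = (k + 7)/(k - 2)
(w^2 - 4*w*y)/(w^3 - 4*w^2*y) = 1/w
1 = 1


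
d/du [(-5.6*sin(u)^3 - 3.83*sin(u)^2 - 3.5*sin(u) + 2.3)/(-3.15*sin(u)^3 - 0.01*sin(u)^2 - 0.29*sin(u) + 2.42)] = -(7.105427357601e-15*sin(u)^5 + 12.0085*sin(u)^4 + 18.802*sin(u)^3 + 17.8453*sin(u)^2 + 18.4912*sin(u) + 7.803)*cos(u)/(9.9225*sin(u)^6 + 0.063*sin(u)^5 + 1.8271*sin(u)^4 - 15.2402*sin(u)^3 + 0.0357*sin(u)^2 - 1.4036*sin(u) + 5.8564)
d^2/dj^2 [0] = 0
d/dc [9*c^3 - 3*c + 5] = 27*c^2 - 3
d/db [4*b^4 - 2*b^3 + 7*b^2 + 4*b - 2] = 16*b^3 - 6*b^2 + 14*b + 4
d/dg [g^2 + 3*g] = 2*g + 3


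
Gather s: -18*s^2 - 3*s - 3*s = -18*s^2 - 6*s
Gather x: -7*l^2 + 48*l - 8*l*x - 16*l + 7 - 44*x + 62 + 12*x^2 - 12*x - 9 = -7*l^2 + 32*l + 12*x^2 + x*(-8*l - 56) + 60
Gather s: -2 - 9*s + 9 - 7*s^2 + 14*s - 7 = -7*s^2 + 5*s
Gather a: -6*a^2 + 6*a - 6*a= -6*a^2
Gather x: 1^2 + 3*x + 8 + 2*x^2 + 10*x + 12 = 2*x^2 + 13*x + 21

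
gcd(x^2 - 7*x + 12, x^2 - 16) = x - 4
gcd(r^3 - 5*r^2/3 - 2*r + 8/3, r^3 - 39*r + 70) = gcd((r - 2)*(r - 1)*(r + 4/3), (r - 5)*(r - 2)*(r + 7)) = r - 2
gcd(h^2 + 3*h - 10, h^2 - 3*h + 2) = h - 2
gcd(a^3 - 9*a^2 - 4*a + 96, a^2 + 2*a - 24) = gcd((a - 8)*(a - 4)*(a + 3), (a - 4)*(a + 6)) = a - 4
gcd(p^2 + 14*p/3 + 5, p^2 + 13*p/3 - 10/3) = 1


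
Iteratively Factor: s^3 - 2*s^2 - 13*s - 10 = (s + 1)*(s^2 - 3*s - 10) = (s + 1)*(s + 2)*(s - 5)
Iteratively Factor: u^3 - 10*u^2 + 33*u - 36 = (u - 3)*(u^2 - 7*u + 12) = (u - 4)*(u - 3)*(u - 3)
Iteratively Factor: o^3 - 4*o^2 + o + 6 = (o + 1)*(o^2 - 5*o + 6) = (o - 3)*(o + 1)*(o - 2)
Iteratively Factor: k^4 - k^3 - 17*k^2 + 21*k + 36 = (k - 3)*(k^3 + 2*k^2 - 11*k - 12) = (k - 3)*(k + 4)*(k^2 - 2*k - 3) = (k - 3)*(k + 1)*(k + 4)*(k - 3)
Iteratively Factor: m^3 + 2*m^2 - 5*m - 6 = (m + 3)*(m^2 - m - 2) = (m - 2)*(m + 3)*(m + 1)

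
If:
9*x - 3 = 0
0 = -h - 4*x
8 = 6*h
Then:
No Solution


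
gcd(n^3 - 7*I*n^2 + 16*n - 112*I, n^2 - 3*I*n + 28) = n^2 - 3*I*n + 28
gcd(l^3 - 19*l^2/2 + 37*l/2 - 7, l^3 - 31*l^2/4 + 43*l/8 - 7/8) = l^2 - 15*l/2 + 7/2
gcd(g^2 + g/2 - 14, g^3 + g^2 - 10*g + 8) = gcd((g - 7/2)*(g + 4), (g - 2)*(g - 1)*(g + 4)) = g + 4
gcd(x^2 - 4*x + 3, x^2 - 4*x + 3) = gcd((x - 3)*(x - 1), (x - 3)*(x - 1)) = x^2 - 4*x + 3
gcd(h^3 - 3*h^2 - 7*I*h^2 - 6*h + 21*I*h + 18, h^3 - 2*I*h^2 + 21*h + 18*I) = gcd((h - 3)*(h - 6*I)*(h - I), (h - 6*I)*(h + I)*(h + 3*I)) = h - 6*I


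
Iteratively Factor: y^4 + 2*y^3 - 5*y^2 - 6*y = (y)*(y^3 + 2*y^2 - 5*y - 6) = y*(y + 1)*(y^2 + y - 6) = y*(y - 2)*(y + 1)*(y + 3)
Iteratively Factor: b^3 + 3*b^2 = (b)*(b^2 + 3*b) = b^2*(b + 3)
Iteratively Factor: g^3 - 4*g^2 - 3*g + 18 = (g + 2)*(g^2 - 6*g + 9) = (g - 3)*(g + 2)*(g - 3)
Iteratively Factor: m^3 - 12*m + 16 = (m + 4)*(m^2 - 4*m + 4) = (m - 2)*(m + 4)*(m - 2)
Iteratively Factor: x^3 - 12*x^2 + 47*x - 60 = (x - 5)*(x^2 - 7*x + 12) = (x - 5)*(x - 3)*(x - 4)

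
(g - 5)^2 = g^2 - 10*g + 25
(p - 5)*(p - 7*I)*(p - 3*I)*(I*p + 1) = I*p^4 + 11*p^3 - 5*I*p^3 - 55*p^2 - 31*I*p^2 - 21*p + 155*I*p + 105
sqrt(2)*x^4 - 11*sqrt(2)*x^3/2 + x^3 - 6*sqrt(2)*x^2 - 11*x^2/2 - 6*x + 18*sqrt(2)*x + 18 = (x - 6)*(x - 3/2)*(x + 2)*(sqrt(2)*x + 1)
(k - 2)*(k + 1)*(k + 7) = k^3 + 6*k^2 - 9*k - 14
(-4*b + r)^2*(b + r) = 16*b^3 + 8*b^2*r - 7*b*r^2 + r^3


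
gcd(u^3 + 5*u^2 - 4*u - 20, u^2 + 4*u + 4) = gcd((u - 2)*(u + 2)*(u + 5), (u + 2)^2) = u + 2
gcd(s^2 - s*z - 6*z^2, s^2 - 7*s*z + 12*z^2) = -s + 3*z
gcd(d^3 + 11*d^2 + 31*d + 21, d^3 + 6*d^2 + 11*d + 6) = d^2 + 4*d + 3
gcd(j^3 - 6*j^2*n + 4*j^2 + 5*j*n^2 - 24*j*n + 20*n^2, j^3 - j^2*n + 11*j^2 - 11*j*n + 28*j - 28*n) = j^2 - j*n + 4*j - 4*n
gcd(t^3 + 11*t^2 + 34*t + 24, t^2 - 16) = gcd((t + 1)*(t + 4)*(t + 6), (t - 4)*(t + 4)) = t + 4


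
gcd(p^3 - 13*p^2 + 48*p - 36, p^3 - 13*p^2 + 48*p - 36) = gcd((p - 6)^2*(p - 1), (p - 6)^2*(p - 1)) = p^3 - 13*p^2 + 48*p - 36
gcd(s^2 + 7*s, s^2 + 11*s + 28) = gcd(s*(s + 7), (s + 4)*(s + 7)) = s + 7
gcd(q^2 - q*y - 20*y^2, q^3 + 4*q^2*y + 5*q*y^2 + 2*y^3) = 1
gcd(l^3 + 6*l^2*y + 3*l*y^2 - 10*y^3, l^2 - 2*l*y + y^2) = -l + y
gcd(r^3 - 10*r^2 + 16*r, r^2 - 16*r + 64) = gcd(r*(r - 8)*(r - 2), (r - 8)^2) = r - 8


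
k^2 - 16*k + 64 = (k - 8)^2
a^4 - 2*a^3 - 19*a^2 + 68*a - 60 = (a - 3)*(a - 2)^2*(a + 5)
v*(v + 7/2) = v^2 + 7*v/2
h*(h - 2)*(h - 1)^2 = h^4 - 4*h^3 + 5*h^2 - 2*h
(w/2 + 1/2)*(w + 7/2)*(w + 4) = w^3/2 + 17*w^2/4 + 43*w/4 + 7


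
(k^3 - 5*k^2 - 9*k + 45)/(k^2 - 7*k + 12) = (k^2 - 2*k - 15)/(k - 4)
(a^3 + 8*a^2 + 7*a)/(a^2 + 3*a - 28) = a*(a + 1)/(a - 4)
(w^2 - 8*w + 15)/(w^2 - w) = (w^2 - 8*w + 15)/(w*(w - 1))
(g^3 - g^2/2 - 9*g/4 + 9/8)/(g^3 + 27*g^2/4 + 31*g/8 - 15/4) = (4*g^2 - 9)/(4*g^2 + 29*g + 30)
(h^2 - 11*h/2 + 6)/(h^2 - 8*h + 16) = (h - 3/2)/(h - 4)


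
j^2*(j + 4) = j^3 + 4*j^2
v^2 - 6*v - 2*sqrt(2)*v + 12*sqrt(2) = (v - 6)*(v - 2*sqrt(2))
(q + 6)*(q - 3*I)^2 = q^3 + 6*q^2 - 6*I*q^2 - 9*q - 36*I*q - 54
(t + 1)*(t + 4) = t^2 + 5*t + 4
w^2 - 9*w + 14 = (w - 7)*(w - 2)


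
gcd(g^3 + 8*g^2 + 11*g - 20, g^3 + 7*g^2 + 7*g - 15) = g^2 + 4*g - 5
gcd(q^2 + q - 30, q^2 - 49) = 1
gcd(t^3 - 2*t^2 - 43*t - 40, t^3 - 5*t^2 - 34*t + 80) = t^2 - 3*t - 40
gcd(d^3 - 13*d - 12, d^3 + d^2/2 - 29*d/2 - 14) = d^2 - 3*d - 4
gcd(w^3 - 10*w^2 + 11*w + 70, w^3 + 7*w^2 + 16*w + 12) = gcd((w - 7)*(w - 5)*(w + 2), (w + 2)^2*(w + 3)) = w + 2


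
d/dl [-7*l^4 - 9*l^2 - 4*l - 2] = -28*l^3 - 18*l - 4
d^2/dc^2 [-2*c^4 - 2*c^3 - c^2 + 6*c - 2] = -24*c^2 - 12*c - 2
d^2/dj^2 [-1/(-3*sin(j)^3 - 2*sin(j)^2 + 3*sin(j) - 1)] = (-81*sin(j)^6 - 66*sin(j)^5 + 110*sin(j)^4 + 141*sin(j)^3 - 31*sin(j)^2 - 57*sin(j) + 14)/(-3*sin(j)*cos(j)^2 - 2*cos(j)^2 + 3)^3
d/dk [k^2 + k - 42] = 2*k + 1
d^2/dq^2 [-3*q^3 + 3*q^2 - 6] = 6 - 18*q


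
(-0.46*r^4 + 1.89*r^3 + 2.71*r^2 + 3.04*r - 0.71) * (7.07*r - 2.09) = -3.2522*r^5 + 14.3237*r^4 + 15.2096*r^3 + 15.8289*r^2 - 11.3733*r + 1.4839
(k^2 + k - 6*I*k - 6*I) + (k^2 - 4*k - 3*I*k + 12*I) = 2*k^2 - 3*k - 9*I*k + 6*I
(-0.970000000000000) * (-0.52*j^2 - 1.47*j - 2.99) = 0.5044*j^2 + 1.4259*j + 2.9003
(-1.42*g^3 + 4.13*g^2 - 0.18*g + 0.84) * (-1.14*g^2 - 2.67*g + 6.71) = 1.6188*g^5 - 0.9168*g^4 - 20.3501*g^3 + 27.2353*g^2 - 3.4506*g + 5.6364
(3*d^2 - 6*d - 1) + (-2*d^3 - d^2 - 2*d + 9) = -2*d^3 + 2*d^2 - 8*d + 8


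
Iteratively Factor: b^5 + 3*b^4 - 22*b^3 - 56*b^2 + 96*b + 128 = (b + 4)*(b^4 - b^3 - 18*b^2 + 16*b + 32) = (b + 1)*(b + 4)*(b^3 - 2*b^2 - 16*b + 32) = (b + 1)*(b + 4)^2*(b^2 - 6*b + 8) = (b - 2)*(b + 1)*(b + 4)^2*(b - 4)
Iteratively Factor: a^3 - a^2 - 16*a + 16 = (a + 4)*(a^2 - 5*a + 4) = (a - 1)*(a + 4)*(a - 4)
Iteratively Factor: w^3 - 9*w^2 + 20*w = (w - 5)*(w^2 - 4*w) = w*(w - 5)*(w - 4)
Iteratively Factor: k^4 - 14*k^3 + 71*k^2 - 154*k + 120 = (k - 2)*(k^3 - 12*k^2 + 47*k - 60) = (k - 5)*(k - 2)*(k^2 - 7*k + 12) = (k - 5)*(k - 3)*(k - 2)*(k - 4)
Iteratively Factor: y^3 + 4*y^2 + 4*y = (y + 2)*(y^2 + 2*y) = y*(y + 2)*(y + 2)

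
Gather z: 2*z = 2*z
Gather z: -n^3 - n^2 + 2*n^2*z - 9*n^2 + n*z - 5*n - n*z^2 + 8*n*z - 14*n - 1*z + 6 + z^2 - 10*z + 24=-n^3 - 10*n^2 - 19*n + z^2*(1 - n) + z*(2*n^2 + 9*n - 11) + 30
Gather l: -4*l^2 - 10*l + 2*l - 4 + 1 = -4*l^2 - 8*l - 3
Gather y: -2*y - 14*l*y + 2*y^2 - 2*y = 2*y^2 + y*(-14*l - 4)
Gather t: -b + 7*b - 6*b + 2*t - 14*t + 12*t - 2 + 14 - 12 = 0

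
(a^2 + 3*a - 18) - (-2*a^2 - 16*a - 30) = 3*a^2 + 19*a + 12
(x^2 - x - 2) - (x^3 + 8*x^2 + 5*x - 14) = -x^3 - 7*x^2 - 6*x + 12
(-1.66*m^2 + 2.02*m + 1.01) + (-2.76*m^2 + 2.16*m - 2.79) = -4.42*m^2 + 4.18*m - 1.78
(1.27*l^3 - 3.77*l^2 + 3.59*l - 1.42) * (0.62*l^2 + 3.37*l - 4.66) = 0.7874*l^5 + 1.9425*l^4 - 16.3973*l^3 + 28.7861*l^2 - 21.5148*l + 6.6172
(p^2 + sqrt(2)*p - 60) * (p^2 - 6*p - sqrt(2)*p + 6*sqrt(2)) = p^4 - 6*p^3 - 62*p^2 + 60*sqrt(2)*p + 372*p - 360*sqrt(2)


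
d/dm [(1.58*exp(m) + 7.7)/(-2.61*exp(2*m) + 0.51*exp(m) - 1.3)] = (4.1238*exp(2*m) + 40.194*exp(m) - 5.981)*exp(m)/(6.8121*exp(4*m) - 2.6622*exp(3*m) + 7.0461*exp(2*m) - 1.326*exp(m) + 1.69)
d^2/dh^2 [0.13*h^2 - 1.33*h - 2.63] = 0.260000000000000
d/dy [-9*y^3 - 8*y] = -27*y^2 - 8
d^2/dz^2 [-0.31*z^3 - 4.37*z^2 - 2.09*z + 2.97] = -1.86*z - 8.74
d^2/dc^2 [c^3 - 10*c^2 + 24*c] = 6*c - 20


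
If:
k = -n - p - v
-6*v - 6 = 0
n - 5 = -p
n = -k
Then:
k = -4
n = 4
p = 1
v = -1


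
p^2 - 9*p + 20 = (p - 5)*(p - 4)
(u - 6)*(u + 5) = u^2 - u - 30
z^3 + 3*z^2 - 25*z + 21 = (z - 3)*(z - 1)*(z + 7)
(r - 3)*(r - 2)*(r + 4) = r^3 - r^2 - 14*r + 24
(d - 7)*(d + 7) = d^2 - 49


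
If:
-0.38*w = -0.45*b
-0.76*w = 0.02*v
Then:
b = 0.844444444444444*w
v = -38.0*w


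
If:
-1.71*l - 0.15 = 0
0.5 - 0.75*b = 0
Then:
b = 0.67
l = -0.09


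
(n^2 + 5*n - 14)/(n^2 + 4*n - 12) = (n + 7)/(n + 6)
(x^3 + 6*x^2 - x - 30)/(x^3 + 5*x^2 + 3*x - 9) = (x^2 + 3*x - 10)/(x^2 + 2*x - 3)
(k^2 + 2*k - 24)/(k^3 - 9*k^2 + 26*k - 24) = (k + 6)/(k^2 - 5*k + 6)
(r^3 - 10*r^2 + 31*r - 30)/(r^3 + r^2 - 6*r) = (r^2 - 8*r + 15)/(r*(r + 3))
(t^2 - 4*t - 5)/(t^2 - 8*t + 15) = (t + 1)/(t - 3)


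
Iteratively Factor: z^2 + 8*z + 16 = (z + 4)*(z + 4)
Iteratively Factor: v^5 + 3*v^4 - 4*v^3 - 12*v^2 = (v - 2)*(v^4 + 5*v^3 + 6*v^2) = v*(v - 2)*(v^3 + 5*v^2 + 6*v) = v*(v - 2)*(v + 3)*(v^2 + 2*v) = v^2*(v - 2)*(v + 3)*(v + 2)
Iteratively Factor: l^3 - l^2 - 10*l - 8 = (l + 1)*(l^2 - 2*l - 8) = (l + 1)*(l + 2)*(l - 4)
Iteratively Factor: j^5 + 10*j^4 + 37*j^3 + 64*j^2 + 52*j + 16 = (j + 1)*(j^4 + 9*j^3 + 28*j^2 + 36*j + 16) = (j + 1)*(j + 4)*(j^3 + 5*j^2 + 8*j + 4) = (j + 1)*(j + 2)*(j + 4)*(j^2 + 3*j + 2) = (j + 1)*(j + 2)^2*(j + 4)*(j + 1)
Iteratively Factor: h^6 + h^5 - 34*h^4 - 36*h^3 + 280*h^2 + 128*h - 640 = (h - 5)*(h^5 + 6*h^4 - 4*h^3 - 56*h^2 + 128) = (h - 5)*(h + 4)*(h^4 + 2*h^3 - 12*h^2 - 8*h + 32) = (h - 5)*(h + 4)^2*(h^3 - 2*h^2 - 4*h + 8) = (h - 5)*(h - 2)*(h + 4)^2*(h^2 - 4) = (h - 5)*(h - 2)*(h + 2)*(h + 4)^2*(h - 2)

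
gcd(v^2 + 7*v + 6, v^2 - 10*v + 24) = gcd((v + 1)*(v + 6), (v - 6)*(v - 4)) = 1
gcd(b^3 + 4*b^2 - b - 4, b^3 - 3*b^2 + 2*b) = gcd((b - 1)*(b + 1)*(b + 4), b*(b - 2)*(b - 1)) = b - 1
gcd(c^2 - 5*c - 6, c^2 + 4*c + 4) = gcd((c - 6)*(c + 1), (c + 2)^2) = 1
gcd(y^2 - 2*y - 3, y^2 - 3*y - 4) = y + 1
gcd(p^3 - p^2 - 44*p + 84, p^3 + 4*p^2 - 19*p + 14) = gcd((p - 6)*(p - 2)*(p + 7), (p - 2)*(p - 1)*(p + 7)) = p^2 + 5*p - 14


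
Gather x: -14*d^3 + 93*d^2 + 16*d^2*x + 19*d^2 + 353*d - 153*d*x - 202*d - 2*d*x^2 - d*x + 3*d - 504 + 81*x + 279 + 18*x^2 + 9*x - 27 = -14*d^3 + 112*d^2 + 154*d + x^2*(18 - 2*d) + x*(16*d^2 - 154*d + 90) - 252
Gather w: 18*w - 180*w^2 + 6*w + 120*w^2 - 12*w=-60*w^2 + 12*w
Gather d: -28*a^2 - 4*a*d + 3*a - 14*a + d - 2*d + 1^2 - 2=-28*a^2 - 11*a + d*(-4*a - 1) - 1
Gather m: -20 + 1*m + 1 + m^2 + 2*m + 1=m^2 + 3*m - 18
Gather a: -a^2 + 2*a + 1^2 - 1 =-a^2 + 2*a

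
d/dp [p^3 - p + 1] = 3*p^2 - 1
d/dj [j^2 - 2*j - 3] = 2*j - 2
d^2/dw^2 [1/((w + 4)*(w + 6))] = 2*((w + 4)^2 + (w + 4)*(w + 6) + (w + 6)^2)/((w + 4)^3*(w + 6)^3)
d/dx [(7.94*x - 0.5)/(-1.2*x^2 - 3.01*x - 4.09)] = (9.528*x^2 - 1.2*x - 33.9796)/(1.44*x^4 + 7.224*x^3 + 18.8761*x^2 + 24.6218*x + 16.7281)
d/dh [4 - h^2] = -2*h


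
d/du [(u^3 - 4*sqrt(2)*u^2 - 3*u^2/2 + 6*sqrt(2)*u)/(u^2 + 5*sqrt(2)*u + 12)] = (u^4 + 10*sqrt(2)*u^3 - 27*sqrt(2)*u^2/2 - 4*u^2 - 96*sqrt(2)*u - 36*u + 72*sqrt(2))/(u^4 + 10*sqrt(2)*u^3 + 74*u^2 + 120*sqrt(2)*u + 144)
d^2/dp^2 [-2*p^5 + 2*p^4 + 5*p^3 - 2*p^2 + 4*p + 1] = -40*p^3 + 24*p^2 + 30*p - 4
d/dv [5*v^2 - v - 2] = 10*v - 1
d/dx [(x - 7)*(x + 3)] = 2*x - 4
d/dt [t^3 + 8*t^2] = t*(3*t + 16)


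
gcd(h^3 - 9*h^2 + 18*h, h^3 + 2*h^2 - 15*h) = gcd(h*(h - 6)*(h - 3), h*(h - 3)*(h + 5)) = h^2 - 3*h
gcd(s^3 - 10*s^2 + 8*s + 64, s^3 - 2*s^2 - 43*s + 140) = s - 4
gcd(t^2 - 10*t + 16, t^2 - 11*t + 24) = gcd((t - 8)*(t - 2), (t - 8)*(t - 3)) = t - 8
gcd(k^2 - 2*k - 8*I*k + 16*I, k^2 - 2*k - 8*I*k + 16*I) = k^2 + k*(-2 - 8*I) + 16*I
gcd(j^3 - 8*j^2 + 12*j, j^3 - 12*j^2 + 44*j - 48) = j^2 - 8*j + 12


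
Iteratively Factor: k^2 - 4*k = (k)*(k - 4)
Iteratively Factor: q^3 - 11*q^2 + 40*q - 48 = (q - 3)*(q^2 - 8*q + 16) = (q - 4)*(q - 3)*(q - 4)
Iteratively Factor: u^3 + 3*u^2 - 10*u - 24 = (u - 3)*(u^2 + 6*u + 8) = (u - 3)*(u + 4)*(u + 2)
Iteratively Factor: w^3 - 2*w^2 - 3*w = (w)*(w^2 - 2*w - 3) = w*(w + 1)*(w - 3)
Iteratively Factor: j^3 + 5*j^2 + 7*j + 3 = (j + 1)*(j^2 + 4*j + 3) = (j + 1)^2*(j + 3)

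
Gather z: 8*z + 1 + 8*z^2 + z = 8*z^2 + 9*z + 1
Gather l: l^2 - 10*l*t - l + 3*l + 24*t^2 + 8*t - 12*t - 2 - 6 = l^2 + l*(2 - 10*t) + 24*t^2 - 4*t - 8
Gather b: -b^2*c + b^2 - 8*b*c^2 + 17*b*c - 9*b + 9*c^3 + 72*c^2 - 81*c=b^2*(1 - c) + b*(-8*c^2 + 17*c - 9) + 9*c^3 + 72*c^2 - 81*c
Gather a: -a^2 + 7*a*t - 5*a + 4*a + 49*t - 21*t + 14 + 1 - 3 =-a^2 + a*(7*t - 1) + 28*t + 12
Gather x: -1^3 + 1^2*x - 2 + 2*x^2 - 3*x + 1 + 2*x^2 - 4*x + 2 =4*x^2 - 6*x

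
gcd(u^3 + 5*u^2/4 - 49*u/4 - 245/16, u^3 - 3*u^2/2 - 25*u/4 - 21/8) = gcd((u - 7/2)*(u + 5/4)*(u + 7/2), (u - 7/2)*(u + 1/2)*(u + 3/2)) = u - 7/2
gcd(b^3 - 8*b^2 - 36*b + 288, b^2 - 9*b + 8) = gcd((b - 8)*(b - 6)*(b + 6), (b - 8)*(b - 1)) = b - 8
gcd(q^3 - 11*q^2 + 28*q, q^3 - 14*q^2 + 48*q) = q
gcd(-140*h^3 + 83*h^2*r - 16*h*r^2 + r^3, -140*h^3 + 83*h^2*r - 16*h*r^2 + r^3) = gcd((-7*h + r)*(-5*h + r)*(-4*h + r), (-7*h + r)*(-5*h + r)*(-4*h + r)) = -140*h^3 + 83*h^2*r - 16*h*r^2 + r^3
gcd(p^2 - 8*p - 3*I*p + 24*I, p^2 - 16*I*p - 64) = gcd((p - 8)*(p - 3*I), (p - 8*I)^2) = 1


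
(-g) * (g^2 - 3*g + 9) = -g^3 + 3*g^2 - 9*g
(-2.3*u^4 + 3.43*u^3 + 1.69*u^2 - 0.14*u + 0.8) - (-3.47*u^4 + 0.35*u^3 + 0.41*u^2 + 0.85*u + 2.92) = 1.17*u^4 + 3.08*u^3 + 1.28*u^2 - 0.99*u - 2.12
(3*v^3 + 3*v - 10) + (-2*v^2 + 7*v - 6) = 3*v^3 - 2*v^2 + 10*v - 16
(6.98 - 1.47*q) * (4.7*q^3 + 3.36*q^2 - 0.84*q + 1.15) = -6.909*q^4 + 27.8668*q^3 + 24.6876*q^2 - 7.5537*q + 8.027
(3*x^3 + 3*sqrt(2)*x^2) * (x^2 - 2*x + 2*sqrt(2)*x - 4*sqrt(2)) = 3*x^5 - 6*x^4 + 9*sqrt(2)*x^4 - 18*sqrt(2)*x^3 + 12*x^3 - 24*x^2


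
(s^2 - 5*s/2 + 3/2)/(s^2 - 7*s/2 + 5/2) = (2*s - 3)/(2*s - 5)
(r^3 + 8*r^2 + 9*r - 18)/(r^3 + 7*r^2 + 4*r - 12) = (r + 3)/(r + 2)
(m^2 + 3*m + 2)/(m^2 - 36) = (m^2 + 3*m + 2)/(m^2 - 36)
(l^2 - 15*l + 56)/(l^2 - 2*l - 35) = (l - 8)/(l + 5)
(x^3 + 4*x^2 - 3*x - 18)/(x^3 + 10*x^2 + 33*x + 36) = (x - 2)/(x + 4)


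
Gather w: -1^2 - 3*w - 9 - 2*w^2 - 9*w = -2*w^2 - 12*w - 10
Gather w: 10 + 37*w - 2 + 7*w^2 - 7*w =7*w^2 + 30*w + 8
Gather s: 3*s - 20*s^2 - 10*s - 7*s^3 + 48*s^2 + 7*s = -7*s^3 + 28*s^2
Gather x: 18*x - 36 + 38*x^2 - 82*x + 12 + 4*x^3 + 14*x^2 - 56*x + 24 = 4*x^3 + 52*x^2 - 120*x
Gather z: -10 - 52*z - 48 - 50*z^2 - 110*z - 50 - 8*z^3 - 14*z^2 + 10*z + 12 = -8*z^3 - 64*z^2 - 152*z - 96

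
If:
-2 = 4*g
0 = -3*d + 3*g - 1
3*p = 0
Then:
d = -5/6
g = -1/2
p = 0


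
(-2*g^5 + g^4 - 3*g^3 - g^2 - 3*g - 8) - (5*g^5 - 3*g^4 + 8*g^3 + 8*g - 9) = -7*g^5 + 4*g^4 - 11*g^3 - g^2 - 11*g + 1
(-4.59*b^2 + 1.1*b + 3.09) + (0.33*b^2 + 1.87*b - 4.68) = -4.26*b^2 + 2.97*b - 1.59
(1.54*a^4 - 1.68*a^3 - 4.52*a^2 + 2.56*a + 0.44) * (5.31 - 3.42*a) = -5.2668*a^5 + 13.923*a^4 + 6.5376*a^3 - 32.7564*a^2 + 12.0888*a + 2.3364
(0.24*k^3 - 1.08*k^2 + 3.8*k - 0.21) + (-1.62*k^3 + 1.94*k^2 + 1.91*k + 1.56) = -1.38*k^3 + 0.86*k^2 + 5.71*k + 1.35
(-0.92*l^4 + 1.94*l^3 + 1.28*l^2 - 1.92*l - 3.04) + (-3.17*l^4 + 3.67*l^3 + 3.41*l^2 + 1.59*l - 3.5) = -4.09*l^4 + 5.61*l^3 + 4.69*l^2 - 0.33*l - 6.54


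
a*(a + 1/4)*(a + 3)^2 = a^4 + 25*a^3/4 + 21*a^2/2 + 9*a/4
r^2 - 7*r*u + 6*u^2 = (r - 6*u)*(r - u)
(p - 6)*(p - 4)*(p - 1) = p^3 - 11*p^2 + 34*p - 24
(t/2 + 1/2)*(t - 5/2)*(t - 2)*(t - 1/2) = t^4/2 - 2*t^3 + 9*t^2/8 + 19*t/8 - 5/4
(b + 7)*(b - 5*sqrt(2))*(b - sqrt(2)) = b^3 - 6*sqrt(2)*b^2 + 7*b^2 - 42*sqrt(2)*b + 10*b + 70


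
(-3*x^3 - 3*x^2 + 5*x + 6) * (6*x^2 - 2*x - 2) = -18*x^5 - 12*x^4 + 42*x^3 + 32*x^2 - 22*x - 12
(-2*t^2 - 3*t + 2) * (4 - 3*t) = 6*t^3 + t^2 - 18*t + 8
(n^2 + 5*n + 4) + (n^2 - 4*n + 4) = 2*n^2 + n + 8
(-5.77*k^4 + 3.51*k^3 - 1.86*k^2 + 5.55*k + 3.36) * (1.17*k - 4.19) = -6.7509*k^5 + 28.283*k^4 - 16.8831*k^3 + 14.2869*k^2 - 19.3233*k - 14.0784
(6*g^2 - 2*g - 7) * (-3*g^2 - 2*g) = -18*g^4 - 6*g^3 + 25*g^2 + 14*g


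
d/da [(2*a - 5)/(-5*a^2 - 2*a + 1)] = 2*(5*a^2 - 25*a - 4)/(25*a^4 + 20*a^3 - 6*a^2 - 4*a + 1)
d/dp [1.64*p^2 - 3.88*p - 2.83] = 3.28*p - 3.88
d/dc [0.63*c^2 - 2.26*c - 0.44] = 1.26*c - 2.26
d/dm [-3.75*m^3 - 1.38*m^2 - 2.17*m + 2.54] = -11.25*m^2 - 2.76*m - 2.17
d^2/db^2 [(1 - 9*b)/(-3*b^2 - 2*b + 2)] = 2*(4*(3*b + 1)^2*(9*b - 1) - 3*(27*b + 5)*(3*b^2 + 2*b - 2))/(3*b^2 + 2*b - 2)^3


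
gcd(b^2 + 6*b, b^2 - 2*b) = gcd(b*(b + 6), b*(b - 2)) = b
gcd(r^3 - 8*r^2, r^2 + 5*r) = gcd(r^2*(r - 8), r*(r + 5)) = r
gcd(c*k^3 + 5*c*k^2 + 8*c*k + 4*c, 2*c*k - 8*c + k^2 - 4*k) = 1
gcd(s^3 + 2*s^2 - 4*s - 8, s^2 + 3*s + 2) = s + 2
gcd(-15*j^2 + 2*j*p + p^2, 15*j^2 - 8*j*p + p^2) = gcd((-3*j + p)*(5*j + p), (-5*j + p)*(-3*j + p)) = -3*j + p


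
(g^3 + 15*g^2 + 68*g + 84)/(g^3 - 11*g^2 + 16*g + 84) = (g^2 + 13*g + 42)/(g^2 - 13*g + 42)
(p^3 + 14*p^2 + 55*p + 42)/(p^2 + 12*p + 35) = (p^2 + 7*p + 6)/(p + 5)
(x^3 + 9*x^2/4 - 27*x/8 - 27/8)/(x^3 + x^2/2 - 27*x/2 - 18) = (8*x^2 - 6*x - 9)/(4*(2*x^2 - 5*x - 12))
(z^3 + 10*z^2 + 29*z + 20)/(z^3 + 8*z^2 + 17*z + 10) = (z + 4)/(z + 2)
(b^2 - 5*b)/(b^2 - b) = (b - 5)/(b - 1)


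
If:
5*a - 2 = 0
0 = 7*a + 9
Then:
No Solution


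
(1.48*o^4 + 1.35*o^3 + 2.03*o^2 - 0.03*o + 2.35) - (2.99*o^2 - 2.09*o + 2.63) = 1.48*o^4 + 1.35*o^3 - 0.96*o^2 + 2.06*o - 0.28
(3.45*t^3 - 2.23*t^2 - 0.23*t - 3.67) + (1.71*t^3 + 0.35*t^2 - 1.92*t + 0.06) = 5.16*t^3 - 1.88*t^2 - 2.15*t - 3.61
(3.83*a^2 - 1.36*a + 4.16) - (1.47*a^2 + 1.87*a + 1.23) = 2.36*a^2 - 3.23*a + 2.93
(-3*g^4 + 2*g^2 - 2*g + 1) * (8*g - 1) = -24*g^5 + 3*g^4 + 16*g^3 - 18*g^2 + 10*g - 1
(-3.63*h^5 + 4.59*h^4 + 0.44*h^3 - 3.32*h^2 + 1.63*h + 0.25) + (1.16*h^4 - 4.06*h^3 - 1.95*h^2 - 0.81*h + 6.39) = -3.63*h^5 + 5.75*h^4 - 3.62*h^3 - 5.27*h^2 + 0.82*h + 6.64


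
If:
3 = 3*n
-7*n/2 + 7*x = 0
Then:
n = 1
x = 1/2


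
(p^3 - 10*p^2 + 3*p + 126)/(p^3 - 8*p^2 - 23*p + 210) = (p + 3)/(p + 5)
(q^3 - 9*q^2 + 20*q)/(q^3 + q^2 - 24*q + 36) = q*(q^2 - 9*q + 20)/(q^3 + q^2 - 24*q + 36)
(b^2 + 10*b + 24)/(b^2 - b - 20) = (b + 6)/(b - 5)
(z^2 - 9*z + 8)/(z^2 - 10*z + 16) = (z - 1)/(z - 2)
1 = 1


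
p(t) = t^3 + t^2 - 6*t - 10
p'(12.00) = 450.00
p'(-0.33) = -6.33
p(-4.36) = -47.71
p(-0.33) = -7.95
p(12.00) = 1790.00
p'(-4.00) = 34.00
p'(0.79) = -2.55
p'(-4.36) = 42.31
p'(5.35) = 90.57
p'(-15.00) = 639.00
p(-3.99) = -33.66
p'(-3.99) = 33.78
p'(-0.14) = -6.22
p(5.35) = 139.65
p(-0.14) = -9.14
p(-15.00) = -3070.00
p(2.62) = -0.87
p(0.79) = -13.62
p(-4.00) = -34.00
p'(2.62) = 19.83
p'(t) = 3*t^2 + 2*t - 6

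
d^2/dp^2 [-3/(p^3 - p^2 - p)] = 6*(-6*p^4 + 8*p^3 - 3*p - 1)/(p^3*(p^6 - 3*p^5 + 5*p^3 - 3*p - 1))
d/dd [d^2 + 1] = 2*d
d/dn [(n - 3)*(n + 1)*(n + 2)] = 3*n^2 - 7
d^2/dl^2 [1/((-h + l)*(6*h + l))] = 2*(-(h - l)^2 + (h - l)*(6*h + l) - (6*h + l)^2)/((h - l)^3*(6*h + l)^3)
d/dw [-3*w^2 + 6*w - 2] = 6 - 6*w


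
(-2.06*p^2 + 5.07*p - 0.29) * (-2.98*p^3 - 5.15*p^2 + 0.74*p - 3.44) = 6.1388*p^5 - 4.4996*p^4 - 26.7707*p^3 + 12.3317*p^2 - 17.6554*p + 0.9976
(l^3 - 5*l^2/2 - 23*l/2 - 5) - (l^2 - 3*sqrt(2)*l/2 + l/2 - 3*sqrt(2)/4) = l^3 - 7*l^2/2 - 12*l + 3*sqrt(2)*l/2 - 5 + 3*sqrt(2)/4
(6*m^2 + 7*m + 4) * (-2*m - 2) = -12*m^3 - 26*m^2 - 22*m - 8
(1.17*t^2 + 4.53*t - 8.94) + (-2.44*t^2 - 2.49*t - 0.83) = -1.27*t^2 + 2.04*t - 9.77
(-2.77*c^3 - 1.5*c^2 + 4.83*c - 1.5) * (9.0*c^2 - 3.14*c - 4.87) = -24.93*c^5 - 4.8022*c^4 + 61.6699*c^3 - 21.3612*c^2 - 18.8121*c + 7.305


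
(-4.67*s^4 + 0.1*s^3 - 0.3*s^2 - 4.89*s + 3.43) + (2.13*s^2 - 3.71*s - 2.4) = -4.67*s^4 + 0.1*s^3 + 1.83*s^2 - 8.6*s + 1.03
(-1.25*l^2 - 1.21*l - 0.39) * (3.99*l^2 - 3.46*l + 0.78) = -4.9875*l^4 - 0.5029*l^3 + 1.6555*l^2 + 0.4056*l - 0.3042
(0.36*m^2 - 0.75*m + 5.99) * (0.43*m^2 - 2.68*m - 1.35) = 0.1548*m^4 - 1.2873*m^3 + 4.0997*m^2 - 15.0407*m - 8.0865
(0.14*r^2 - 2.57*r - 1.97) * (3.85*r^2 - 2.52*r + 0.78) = 0.539*r^4 - 10.2473*r^3 - 0.9989*r^2 + 2.9598*r - 1.5366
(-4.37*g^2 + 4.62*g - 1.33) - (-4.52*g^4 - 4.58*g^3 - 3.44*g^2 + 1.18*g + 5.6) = 4.52*g^4 + 4.58*g^3 - 0.93*g^2 + 3.44*g - 6.93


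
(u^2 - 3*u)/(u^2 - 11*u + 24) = u/(u - 8)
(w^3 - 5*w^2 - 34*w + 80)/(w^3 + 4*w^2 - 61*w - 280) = (w - 2)/(w + 7)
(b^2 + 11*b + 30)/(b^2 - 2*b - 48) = (b + 5)/(b - 8)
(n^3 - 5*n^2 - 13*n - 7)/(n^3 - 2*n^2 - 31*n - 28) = (n + 1)/(n + 4)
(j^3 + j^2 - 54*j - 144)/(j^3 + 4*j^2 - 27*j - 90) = (j - 8)/(j - 5)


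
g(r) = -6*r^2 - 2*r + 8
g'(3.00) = -38.00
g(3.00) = -52.00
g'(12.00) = -146.00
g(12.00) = -880.00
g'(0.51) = -8.12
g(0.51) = 5.42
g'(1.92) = -25.04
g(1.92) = -17.96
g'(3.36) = -42.32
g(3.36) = -66.46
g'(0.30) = -5.60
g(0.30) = 6.86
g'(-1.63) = 17.56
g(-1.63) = -4.68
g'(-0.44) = 3.28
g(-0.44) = 7.72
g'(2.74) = -34.88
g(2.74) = -42.53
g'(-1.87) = 20.44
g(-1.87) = -9.24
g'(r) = -12*r - 2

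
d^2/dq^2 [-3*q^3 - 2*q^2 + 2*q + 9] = -18*q - 4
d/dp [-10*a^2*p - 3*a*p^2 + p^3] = -10*a^2 - 6*a*p + 3*p^2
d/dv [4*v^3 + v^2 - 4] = 2*v*(6*v + 1)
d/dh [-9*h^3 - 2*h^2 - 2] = h*(-27*h - 4)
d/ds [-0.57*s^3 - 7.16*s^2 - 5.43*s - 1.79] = -1.71*s^2 - 14.32*s - 5.43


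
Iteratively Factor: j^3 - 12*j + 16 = (j - 2)*(j^2 + 2*j - 8) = (j - 2)^2*(j + 4)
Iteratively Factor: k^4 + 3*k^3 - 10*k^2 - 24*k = (k + 4)*(k^3 - k^2 - 6*k) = k*(k + 4)*(k^2 - k - 6) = k*(k + 2)*(k + 4)*(k - 3)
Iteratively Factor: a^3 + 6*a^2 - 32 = (a + 4)*(a^2 + 2*a - 8) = (a + 4)^2*(a - 2)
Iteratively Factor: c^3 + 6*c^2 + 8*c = (c + 4)*(c^2 + 2*c) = (c + 2)*(c + 4)*(c)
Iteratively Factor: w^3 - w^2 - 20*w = (w + 4)*(w^2 - 5*w) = w*(w + 4)*(w - 5)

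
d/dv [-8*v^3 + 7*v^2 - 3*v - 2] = -24*v^2 + 14*v - 3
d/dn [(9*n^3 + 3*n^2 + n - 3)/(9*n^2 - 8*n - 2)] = (81*n^4 - 144*n^3 - 87*n^2 + 42*n - 26)/(81*n^4 - 144*n^3 + 28*n^2 + 32*n + 4)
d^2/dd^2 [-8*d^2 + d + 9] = -16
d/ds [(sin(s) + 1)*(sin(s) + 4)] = (2*sin(s) + 5)*cos(s)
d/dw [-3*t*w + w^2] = -3*t + 2*w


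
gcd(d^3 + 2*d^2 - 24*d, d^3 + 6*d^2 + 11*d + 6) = 1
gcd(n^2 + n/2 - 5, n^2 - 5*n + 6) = n - 2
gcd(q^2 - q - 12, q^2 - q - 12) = q^2 - q - 12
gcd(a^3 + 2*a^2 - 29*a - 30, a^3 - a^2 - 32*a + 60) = a^2 + a - 30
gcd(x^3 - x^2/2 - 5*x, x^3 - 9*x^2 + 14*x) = x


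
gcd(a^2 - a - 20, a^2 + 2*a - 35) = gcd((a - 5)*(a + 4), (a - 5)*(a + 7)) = a - 5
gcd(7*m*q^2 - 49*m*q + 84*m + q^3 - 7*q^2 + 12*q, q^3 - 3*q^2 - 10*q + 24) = q - 4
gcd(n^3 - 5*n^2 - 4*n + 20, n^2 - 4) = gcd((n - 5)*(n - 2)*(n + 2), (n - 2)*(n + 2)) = n^2 - 4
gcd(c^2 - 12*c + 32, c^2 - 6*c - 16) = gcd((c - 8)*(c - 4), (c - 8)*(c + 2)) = c - 8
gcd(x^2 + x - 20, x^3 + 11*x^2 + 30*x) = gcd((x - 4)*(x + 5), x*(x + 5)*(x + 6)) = x + 5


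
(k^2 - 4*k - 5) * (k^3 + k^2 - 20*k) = k^5 - 3*k^4 - 29*k^3 + 75*k^2 + 100*k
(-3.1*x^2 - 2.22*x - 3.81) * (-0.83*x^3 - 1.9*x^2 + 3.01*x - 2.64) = 2.573*x^5 + 7.7326*x^4 - 1.9507*x^3 + 8.7408*x^2 - 5.6073*x + 10.0584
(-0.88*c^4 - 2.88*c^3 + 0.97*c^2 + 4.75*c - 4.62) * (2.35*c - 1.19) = -2.068*c^5 - 5.7208*c^4 + 5.7067*c^3 + 10.0082*c^2 - 16.5095*c + 5.4978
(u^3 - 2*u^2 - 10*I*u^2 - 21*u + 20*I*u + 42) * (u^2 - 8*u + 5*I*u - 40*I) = u^5 - 10*u^4 - 5*I*u^4 + 45*u^3 + 50*I*u^3 - 290*u^2 - 185*I*u^2 + 464*u + 1050*I*u - 1680*I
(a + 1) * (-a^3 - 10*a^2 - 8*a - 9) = -a^4 - 11*a^3 - 18*a^2 - 17*a - 9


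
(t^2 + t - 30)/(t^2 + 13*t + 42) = (t - 5)/(t + 7)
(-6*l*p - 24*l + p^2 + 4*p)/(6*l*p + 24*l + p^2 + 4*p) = (-6*l + p)/(6*l + p)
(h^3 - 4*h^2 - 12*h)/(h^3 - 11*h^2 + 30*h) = (h + 2)/(h - 5)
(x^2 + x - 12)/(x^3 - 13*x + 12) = 1/(x - 1)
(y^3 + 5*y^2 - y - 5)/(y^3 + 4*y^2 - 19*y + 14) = (y^2 + 6*y + 5)/(y^2 + 5*y - 14)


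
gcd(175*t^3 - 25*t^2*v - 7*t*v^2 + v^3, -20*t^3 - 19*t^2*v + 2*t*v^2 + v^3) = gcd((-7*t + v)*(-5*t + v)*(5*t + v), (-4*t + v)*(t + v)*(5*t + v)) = 5*t + v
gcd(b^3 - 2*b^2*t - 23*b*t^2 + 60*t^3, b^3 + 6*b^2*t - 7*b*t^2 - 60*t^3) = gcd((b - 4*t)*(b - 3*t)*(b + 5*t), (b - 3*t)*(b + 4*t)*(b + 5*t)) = -b^2 - 2*b*t + 15*t^2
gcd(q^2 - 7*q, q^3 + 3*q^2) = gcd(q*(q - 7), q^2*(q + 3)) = q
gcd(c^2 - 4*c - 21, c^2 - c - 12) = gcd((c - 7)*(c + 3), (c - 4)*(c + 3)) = c + 3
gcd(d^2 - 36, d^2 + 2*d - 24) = d + 6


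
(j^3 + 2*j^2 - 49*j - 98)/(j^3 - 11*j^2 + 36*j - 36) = (j^3 + 2*j^2 - 49*j - 98)/(j^3 - 11*j^2 + 36*j - 36)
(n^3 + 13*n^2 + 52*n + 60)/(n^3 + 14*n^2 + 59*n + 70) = (n + 6)/(n + 7)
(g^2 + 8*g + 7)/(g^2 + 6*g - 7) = (g + 1)/(g - 1)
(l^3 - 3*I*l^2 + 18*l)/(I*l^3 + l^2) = (l^2 - 3*I*l + 18)/(l*(I*l + 1))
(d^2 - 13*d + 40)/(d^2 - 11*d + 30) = (d - 8)/(d - 6)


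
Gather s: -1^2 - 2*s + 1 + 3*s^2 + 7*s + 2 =3*s^2 + 5*s + 2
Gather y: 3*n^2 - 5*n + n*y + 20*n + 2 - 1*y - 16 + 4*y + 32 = 3*n^2 + 15*n + y*(n + 3) + 18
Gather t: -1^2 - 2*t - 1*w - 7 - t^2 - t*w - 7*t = -t^2 + t*(-w - 9) - w - 8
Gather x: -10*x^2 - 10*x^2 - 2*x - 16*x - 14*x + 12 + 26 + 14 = -20*x^2 - 32*x + 52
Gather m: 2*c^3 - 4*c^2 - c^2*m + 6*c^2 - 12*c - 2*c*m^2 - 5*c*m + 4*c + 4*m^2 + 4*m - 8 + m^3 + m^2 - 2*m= 2*c^3 + 2*c^2 - 8*c + m^3 + m^2*(5 - 2*c) + m*(-c^2 - 5*c + 2) - 8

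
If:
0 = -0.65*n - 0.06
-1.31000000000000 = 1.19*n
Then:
No Solution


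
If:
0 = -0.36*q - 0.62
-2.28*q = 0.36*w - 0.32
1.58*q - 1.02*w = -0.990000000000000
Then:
No Solution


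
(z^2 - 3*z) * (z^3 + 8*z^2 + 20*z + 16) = z^5 + 5*z^4 - 4*z^3 - 44*z^2 - 48*z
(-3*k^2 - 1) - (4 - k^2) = -2*k^2 - 5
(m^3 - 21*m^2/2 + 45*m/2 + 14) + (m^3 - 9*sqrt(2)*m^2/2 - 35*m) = 2*m^3 - 21*m^2/2 - 9*sqrt(2)*m^2/2 - 25*m/2 + 14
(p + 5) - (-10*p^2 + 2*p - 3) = 10*p^2 - p + 8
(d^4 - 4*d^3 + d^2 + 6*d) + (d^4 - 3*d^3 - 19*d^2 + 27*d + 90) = 2*d^4 - 7*d^3 - 18*d^2 + 33*d + 90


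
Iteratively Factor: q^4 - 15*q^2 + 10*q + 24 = (q + 1)*(q^3 - q^2 - 14*q + 24) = (q - 3)*(q + 1)*(q^2 + 2*q - 8) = (q - 3)*(q - 2)*(q + 1)*(q + 4)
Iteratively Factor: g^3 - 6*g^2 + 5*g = (g - 5)*(g^2 - g) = (g - 5)*(g - 1)*(g)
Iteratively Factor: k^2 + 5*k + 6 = (k + 2)*(k + 3)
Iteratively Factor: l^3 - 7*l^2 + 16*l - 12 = (l - 2)*(l^2 - 5*l + 6) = (l - 3)*(l - 2)*(l - 2)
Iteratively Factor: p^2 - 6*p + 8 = (p - 4)*(p - 2)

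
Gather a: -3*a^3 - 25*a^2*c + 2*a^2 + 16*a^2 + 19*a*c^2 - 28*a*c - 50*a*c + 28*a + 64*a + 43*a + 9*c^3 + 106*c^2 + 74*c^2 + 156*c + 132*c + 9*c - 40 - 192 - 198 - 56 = -3*a^3 + a^2*(18 - 25*c) + a*(19*c^2 - 78*c + 135) + 9*c^3 + 180*c^2 + 297*c - 486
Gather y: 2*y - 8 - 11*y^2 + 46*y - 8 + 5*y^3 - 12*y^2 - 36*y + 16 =5*y^3 - 23*y^2 + 12*y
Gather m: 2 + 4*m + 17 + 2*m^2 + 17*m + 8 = 2*m^2 + 21*m + 27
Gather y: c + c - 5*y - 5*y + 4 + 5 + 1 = 2*c - 10*y + 10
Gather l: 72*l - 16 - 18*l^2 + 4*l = -18*l^2 + 76*l - 16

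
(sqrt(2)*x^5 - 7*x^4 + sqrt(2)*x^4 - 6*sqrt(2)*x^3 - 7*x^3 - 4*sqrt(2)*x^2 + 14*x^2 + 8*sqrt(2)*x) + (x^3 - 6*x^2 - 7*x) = sqrt(2)*x^5 - 7*x^4 + sqrt(2)*x^4 - 6*sqrt(2)*x^3 - 6*x^3 - 4*sqrt(2)*x^2 + 8*x^2 - 7*x + 8*sqrt(2)*x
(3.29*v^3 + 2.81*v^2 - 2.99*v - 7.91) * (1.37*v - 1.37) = 4.5073*v^4 - 0.6576*v^3 - 7.946*v^2 - 6.7404*v + 10.8367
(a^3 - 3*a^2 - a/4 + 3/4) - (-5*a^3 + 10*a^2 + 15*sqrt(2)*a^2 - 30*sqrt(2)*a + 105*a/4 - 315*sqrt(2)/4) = 6*a^3 - 15*sqrt(2)*a^2 - 13*a^2 - 53*a/2 + 30*sqrt(2)*a + 3/4 + 315*sqrt(2)/4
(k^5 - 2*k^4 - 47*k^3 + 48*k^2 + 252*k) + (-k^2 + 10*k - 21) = k^5 - 2*k^4 - 47*k^3 + 47*k^2 + 262*k - 21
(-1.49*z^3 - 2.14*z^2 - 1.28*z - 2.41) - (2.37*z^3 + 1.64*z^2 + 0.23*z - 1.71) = -3.86*z^3 - 3.78*z^2 - 1.51*z - 0.7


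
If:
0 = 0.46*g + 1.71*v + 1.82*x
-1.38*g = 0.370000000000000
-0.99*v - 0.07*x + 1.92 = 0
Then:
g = -0.27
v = 2.07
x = -1.88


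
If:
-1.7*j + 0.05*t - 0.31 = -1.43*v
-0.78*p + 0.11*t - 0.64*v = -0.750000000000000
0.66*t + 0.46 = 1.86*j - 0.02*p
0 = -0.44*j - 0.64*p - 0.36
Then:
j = -6.35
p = 3.80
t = -18.70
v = -6.68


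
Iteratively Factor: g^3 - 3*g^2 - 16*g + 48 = (g - 4)*(g^2 + g - 12) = (g - 4)*(g - 3)*(g + 4)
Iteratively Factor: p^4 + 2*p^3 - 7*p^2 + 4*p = (p)*(p^3 + 2*p^2 - 7*p + 4) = p*(p - 1)*(p^2 + 3*p - 4) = p*(p - 1)^2*(p + 4)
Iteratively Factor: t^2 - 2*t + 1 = (t - 1)*(t - 1)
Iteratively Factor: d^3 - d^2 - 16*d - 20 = (d - 5)*(d^2 + 4*d + 4) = (d - 5)*(d + 2)*(d + 2)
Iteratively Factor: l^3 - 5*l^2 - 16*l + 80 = (l + 4)*(l^2 - 9*l + 20) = (l - 5)*(l + 4)*(l - 4)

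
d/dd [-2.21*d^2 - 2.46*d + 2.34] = -4.42*d - 2.46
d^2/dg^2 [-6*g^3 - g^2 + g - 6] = -36*g - 2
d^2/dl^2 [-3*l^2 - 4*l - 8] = -6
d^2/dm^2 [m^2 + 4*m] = 2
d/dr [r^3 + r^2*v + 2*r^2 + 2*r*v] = 3*r^2 + 2*r*v + 4*r + 2*v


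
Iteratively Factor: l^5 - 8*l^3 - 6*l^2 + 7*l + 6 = (l - 3)*(l^4 + 3*l^3 + l^2 - 3*l - 2) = (l - 3)*(l - 1)*(l^3 + 4*l^2 + 5*l + 2) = (l - 3)*(l - 1)*(l + 2)*(l^2 + 2*l + 1) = (l - 3)*(l - 1)*(l + 1)*(l + 2)*(l + 1)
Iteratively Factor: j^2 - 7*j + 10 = (j - 5)*(j - 2)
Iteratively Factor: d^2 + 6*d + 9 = (d + 3)*(d + 3)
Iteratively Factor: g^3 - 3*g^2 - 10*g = (g - 5)*(g^2 + 2*g) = (g - 5)*(g + 2)*(g)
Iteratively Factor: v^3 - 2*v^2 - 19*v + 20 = (v + 4)*(v^2 - 6*v + 5) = (v - 1)*(v + 4)*(v - 5)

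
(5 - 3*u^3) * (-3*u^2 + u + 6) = 9*u^5 - 3*u^4 - 18*u^3 - 15*u^2 + 5*u + 30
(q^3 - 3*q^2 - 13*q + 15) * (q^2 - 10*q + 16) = q^5 - 13*q^4 + 33*q^3 + 97*q^2 - 358*q + 240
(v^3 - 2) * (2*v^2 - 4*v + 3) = 2*v^5 - 4*v^4 + 3*v^3 - 4*v^2 + 8*v - 6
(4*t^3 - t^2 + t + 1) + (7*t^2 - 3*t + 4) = 4*t^3 + 6*t^2 - 2*t + 5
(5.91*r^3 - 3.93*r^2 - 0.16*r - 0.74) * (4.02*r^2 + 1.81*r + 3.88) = 23.7582*r^5 - 5.1015*r^4 + 15.1743*r^3 - 18.5128*r^2 - 1.9602*r - 2.8712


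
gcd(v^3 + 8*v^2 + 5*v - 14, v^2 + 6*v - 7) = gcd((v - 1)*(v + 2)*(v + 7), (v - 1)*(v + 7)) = v^2 + 6*v - 7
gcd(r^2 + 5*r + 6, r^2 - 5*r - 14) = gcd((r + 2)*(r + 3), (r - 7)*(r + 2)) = r + 2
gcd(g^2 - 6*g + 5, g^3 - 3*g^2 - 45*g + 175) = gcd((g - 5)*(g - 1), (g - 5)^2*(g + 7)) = g - 5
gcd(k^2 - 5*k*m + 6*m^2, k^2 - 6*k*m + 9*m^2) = k - 3*m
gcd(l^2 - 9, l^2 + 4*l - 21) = l - 3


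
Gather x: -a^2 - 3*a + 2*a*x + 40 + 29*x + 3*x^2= -a^2 - 3*a + 3*x^2 + x*(2*a + 29) + 40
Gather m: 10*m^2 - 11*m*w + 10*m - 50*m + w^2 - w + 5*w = 10*m^2 + m*(-11*w - 40) + w^2 + 4*w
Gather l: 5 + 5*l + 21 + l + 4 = 6*l + 30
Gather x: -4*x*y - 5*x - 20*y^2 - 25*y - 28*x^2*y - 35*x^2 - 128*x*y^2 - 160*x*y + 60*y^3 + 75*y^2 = x^2*(-28*y - 35) + x*(-128*y^2 - 164*y - 5) + 60*y^3 + 55*y^2 - 25*y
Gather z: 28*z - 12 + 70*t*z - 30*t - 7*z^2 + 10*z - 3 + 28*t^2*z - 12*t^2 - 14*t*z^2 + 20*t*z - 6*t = -12*t^2 - 36*t + z^2*(-14*t - 7) + z*(28*t^2 + 90*t + 38) - 15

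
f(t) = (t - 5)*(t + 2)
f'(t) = 2*t - 3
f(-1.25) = -4.69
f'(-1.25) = -5.50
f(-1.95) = -0.35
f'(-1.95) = -6.90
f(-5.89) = 42.36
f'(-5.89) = -14.78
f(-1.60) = -2.64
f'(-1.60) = -6.20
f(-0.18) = -9.43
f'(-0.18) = -3.36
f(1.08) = -12.07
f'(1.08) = -0.84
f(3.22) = -9.29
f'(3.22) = 3.44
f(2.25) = -11.69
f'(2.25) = 1.50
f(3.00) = -10.00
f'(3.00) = 3.00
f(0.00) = -10.00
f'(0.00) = -3.00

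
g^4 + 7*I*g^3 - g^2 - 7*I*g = g*(g - 1)*(g + 1)*(g + 7*I)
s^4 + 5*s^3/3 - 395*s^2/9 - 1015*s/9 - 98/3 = (s - 7)*(s + 1/3)*(s + 7/3)*(s + 6)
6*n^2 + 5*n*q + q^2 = (2*n + q)*(3*n + q)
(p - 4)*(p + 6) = p^2 + 2*p - 24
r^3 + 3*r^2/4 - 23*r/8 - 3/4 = (r - 3/2)*(r + 1/4)*(r + 2)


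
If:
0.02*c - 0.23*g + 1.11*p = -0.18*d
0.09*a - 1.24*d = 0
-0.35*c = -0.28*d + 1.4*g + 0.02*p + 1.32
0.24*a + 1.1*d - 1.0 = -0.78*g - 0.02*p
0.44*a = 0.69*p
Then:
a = 0.55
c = -7.94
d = 0.04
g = 1.05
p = 0.35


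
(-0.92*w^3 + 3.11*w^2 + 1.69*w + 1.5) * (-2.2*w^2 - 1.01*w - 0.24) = 2.024*w^5 - 5.9128*w^4 - 6.6383*w^3 - 5.7533*w^2 - 1.9206*w - 0.36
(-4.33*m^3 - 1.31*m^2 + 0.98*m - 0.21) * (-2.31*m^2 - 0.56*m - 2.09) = 10.0023*m^5 + 5.4509*m^4 + 7.5195*m^3 + 2.6742*m^2 - 1.9306*m + 0.4389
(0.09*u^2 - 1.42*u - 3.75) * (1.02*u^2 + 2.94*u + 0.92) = 0.0918*u^4 - 1.1838*u^3 - 7.917*u^2 - 12.3314*u - 3.45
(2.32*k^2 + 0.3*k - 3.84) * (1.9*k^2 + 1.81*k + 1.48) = 4.408*k^4 + 4.7692*k^3 - 3.3194*k^2 - 6.5064*k - 5.6832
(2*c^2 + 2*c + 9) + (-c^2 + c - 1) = c^2 + 3*c + 8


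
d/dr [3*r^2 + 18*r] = 6*r + 18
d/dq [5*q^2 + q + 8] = 10*q + 1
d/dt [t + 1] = 1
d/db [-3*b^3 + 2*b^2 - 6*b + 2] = -9*b^2 + 4*b - 6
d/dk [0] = 0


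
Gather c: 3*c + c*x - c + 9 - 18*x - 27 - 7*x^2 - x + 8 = c*(x + 2) - 7*x^2 - 19*x - 10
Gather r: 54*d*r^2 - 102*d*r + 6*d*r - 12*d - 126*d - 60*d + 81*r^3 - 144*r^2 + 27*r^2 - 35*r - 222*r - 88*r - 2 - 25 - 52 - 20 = -198*d + 81*r^3 + r^2*(54*d - 117) + r*(-96*d - 345) - 99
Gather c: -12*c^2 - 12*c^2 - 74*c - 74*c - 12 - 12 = -24*c^2 - 148*c - 24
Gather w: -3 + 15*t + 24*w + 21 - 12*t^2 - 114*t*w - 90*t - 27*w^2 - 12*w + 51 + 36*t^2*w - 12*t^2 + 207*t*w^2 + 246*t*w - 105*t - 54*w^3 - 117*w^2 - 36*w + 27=-24*t^2 - 180*t - 54*w^3 + w^2*(207*t - 144) + w*(36*t^2 + 132*t - 24) + 96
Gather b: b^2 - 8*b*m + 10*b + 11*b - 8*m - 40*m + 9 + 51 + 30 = b^2 + b*(21 - 8*m) - 48*m + 90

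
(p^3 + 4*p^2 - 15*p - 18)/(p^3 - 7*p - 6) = (p + 6)/(p + 2)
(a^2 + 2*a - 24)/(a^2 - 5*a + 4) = (a + 6)/(a - 1)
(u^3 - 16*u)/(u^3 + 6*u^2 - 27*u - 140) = u*(u - 4)/(u^2 + 2*u - 35)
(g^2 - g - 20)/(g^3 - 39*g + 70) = (g + 4)/(g^2 + 5*g - 14)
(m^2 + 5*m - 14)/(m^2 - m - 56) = (m - 2)/(m - 8)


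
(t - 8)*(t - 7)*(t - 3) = t^3 - 18*t^2 + 101*t - 168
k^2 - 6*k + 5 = (k - 5)*(k - 1)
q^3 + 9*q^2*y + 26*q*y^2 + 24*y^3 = (q + 2*y)*(q + 3*y)*(q + 4*y)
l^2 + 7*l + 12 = (l + 3)*(l + 4)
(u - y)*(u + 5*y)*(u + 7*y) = u^3 + 11*u^2*y + 23*u*y^2 - 35*y^3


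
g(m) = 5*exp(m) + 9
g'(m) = 5*exp(m)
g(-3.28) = 9.19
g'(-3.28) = 0.19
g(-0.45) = 12.19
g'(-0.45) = 3.19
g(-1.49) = 10.13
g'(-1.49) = 1.13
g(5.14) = 862.58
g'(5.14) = 853.58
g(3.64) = 199.46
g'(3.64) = 190.46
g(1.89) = 42.10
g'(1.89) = 33.10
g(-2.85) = 9.29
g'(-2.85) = 0.29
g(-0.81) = 11.22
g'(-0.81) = 2.22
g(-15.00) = 9.00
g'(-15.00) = 0.00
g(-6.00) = 9.01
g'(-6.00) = 0.01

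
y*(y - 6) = y^2 - 6*y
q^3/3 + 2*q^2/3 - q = q*(q/3 + 1)*(q - 1)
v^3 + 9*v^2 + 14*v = v*(v + 2)*(v + 7)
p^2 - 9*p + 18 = (p - 6)*(p - 3)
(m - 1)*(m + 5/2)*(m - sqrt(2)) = m^3 - sqrt(2)*m^2 + 3*m^2/2 - 5*m/2 - 3*sqrt(2)*m/2 + 5*sqrt(2)/2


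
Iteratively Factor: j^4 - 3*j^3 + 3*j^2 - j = (j - 1)*(j^3 - 2*j^2 + j) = j*(j - 1)*(j^2 - 2*j + 1) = j*(j - 1)^2*(j - 1)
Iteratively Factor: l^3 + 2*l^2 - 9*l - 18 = (l + 2)*(l^2 - 9) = (l - 3)*(l + 2)*(l + 3)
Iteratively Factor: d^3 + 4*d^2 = (d)*(d^2 + 4*d) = d*(d + 4)*(d)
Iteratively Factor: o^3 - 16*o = (o + 4)*(o^2 - 4*o) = o*(o + 4)*(o - 4)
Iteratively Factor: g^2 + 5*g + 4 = (g + 4)*(g + 1)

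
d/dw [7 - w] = -1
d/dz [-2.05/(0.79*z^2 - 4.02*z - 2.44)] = (3.239*z - 8.241)/(-0.79*z^2 + 4.02*z + 2.44)^2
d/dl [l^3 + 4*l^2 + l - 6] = 3*l^2 + 8*l + 1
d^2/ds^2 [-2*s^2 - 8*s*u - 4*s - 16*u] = -4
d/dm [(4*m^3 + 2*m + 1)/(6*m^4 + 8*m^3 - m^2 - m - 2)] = (-24*m^6 - 40*m^4 - 64*m^3 - 46*m^2 + 2*m - 3)/(36*m^8 + 96*m^7 + 52*m^6 - 28*m^5 - 39*m^4 - 30*m^3 + 5*m^2 + 4*m + 4)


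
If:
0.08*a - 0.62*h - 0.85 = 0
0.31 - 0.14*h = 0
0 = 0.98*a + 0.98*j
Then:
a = 27.79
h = 2.21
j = -27.79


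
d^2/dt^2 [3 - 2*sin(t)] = 2*sin(t)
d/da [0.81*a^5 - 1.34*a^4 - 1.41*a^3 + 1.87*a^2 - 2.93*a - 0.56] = 4.05*a^4 - 5.36*a^3 - 4.23*a^2 + 3.74*a - 2.93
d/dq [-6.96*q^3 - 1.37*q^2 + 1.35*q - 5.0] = -20.88*q^2 - 2.74*q + 1.35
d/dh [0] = 0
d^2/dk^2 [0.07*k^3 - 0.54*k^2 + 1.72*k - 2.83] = 0.42*k - 1.08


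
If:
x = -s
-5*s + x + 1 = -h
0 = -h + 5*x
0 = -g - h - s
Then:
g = 4/11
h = -5/11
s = 1/11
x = -1/11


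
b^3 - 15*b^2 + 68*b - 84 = (b - 7)*(b - 6)*(b - 2)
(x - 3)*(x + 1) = x^2 - 2*x - 3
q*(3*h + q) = 3*h*q + q^2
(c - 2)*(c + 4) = c^2 + 2*c - 8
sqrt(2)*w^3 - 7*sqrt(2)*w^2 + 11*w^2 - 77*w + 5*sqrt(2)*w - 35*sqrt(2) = (w - 7)*(w + 5*sqrt(2))*(sqrt(2)*w + 1)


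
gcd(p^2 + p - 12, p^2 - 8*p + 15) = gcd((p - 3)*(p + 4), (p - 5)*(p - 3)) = p - 3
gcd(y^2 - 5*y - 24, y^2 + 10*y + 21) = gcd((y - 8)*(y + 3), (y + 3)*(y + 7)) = y + 3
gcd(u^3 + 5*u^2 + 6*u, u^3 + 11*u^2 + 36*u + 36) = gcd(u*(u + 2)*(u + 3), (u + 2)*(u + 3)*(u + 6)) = u^2 + 5*u + 6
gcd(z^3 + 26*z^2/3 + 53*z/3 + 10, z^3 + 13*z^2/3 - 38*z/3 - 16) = z^2 + 7*z + 6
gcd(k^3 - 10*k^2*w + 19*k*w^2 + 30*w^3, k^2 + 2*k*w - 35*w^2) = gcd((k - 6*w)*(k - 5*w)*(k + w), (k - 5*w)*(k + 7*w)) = -k + 5*w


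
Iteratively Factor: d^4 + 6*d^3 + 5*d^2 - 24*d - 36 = (d + 3)*(d^3 + 3*d^2 - 4*d - 12) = (d - 2)*(d + 3)*(d^2 + 5*d + 6) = (d - 2)*(d + 3)^2*(d + 2)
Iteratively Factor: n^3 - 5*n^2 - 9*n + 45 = (n - 3)*(n^2 - 2*n - 15) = (n - 5)*(n - 3)*(n + 3)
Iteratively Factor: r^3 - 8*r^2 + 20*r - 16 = (r - 2)*(r^2 - 6*r + 8) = (r - 4)*(r - 2)*(r - 2)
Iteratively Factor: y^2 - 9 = (y - 3)*(y + 3)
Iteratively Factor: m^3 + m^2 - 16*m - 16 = (m + 4)*(m^2 - 3*m - 4) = (m - 4)*(m + 4)*(m + 1)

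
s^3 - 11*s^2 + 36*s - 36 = (s - 6)*(s - 3)*(s - 2)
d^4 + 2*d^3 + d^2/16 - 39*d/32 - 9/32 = (d - 3/4)*(d + 1/4)*(d + 1)*(d + 3/2)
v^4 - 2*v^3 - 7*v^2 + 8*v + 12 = (v - 3)*(v - 2)*(v + 1)*(v + 2)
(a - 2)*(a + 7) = a^2 + 5*a - 14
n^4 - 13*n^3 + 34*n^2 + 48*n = n*(n - 8)*(n - 6)*(n + 1)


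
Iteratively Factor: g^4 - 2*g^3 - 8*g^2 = (g)*(g^3 - 2*g^2 - 8*g) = g*(g - 4)*(g^2 + 2*g) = g*(g - 4)*(g + 2)*(g)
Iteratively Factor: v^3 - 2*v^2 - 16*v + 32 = (v - 2)*(v^2 - 16) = (v - 2)*(v + 4)*(v - 4)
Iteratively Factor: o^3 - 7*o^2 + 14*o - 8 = (o - 2)*(o^2 - 5*o + 4) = (o - 4)*(o - 2)*(o - 1)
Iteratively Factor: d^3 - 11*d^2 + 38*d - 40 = (d - 4)*(d^2 - 7*d + 10) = (d - 5)*(d - 4)*(d - 2)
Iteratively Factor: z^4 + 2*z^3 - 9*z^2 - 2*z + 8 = (z - 1)*(z^3 + 3*z^2 - 6*z - 8) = (z - 1)*(z + 1)*(z^2 + 2*z - 8) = (z - 2)*(z - 1)*(z + 1)*(z + 4)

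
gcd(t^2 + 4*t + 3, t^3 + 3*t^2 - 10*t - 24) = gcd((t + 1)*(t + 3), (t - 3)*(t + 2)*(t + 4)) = 1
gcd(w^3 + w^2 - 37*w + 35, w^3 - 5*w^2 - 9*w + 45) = w - 5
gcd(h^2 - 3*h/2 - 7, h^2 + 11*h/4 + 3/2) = h + 2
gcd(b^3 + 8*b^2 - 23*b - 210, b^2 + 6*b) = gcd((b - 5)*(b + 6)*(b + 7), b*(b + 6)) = b + 6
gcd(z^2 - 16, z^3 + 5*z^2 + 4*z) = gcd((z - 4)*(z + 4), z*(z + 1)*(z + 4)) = z + 4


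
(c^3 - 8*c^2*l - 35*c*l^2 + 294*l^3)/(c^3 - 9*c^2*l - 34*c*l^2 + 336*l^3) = (c - 7*l)/(c - 8*l)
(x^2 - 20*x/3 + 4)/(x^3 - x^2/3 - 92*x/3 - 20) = (3*x - 2)/(3*x^2 + 17*x + 10)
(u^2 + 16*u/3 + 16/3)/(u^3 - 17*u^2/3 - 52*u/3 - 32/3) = (u + 4)/(u^2 - 7*u - 8)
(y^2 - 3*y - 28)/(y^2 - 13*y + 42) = (y + 4)/(y - 6)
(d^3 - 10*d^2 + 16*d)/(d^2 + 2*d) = (d^2 - 10*d + 16)/(d + 2)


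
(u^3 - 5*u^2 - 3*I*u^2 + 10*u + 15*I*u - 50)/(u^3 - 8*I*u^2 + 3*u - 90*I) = (u^2 + u*(-5 + 2*I) - 10*I)/(u^2 - 3*I*u + 18)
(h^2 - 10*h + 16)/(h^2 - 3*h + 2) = (h - 8)/(h - 1)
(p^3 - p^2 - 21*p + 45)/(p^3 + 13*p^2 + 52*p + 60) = (p^2 - 6*p + 9)/(p^2 + 8*p + 12)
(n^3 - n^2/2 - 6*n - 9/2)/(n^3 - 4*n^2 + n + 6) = (n + 3/2)/(n - 2)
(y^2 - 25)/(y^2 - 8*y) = (y^2 - 25)/(y*(y - 8))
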